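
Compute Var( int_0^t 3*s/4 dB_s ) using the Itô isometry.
Var = 3*t^3/16

The Itô integral of a deterministic integrand f(s) has mean 0 because each increment f(s) * (B_{s+ds} - B_s) has mean 0. By the Itô isometry:
  Var( int_0^t f(s) dB_s ) = E[ (int_0^t f(s) dB_s)^2 ] = int_0^t f(s)^2 ds.
Here f(s) = 3*s/4, so f(s)^2 = 9*s^2/16. Integrate:
  int_0^t (9*s^2/16) ds = 3*t^3/16.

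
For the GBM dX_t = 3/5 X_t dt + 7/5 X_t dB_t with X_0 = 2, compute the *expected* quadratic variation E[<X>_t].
E[<X>_t] = 196*exp(79*t/25)/79 - 196/79

<X>_t = int_0^t ((7/5) * X_s)^2 ds. Taking expectation inside the integral: E[<X>_t] = (7/5)^2 * int_0^t E[X_s^2] ds. For GBM, E[X_s^2] = x_0^2 * exp((2 mu + sigma^2) s). Integrating:
  E[<X>_t] = (7/5)^2 * 2^2 * (exp((2*(3/5) + (7/5)^2) t) - 1) / (2*(3/5) + (7/5)^2)
           = (7/5)^2 * 2^2 * (exp((79/25) t) - 1) / (79/25) = 196*exp(79*t/25)/79 - 196/79.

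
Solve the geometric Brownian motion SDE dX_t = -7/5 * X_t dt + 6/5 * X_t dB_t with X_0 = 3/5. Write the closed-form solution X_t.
X_t = 3/5 * exp((-53/25) * t + (6/5) * B_t)

For GBM dX = mu X dt + sigma X dB with X_0 = x_0, apply Itô to Y = log X: dY = (mu - sigma^2/2) dt + sigma dB, so Y_t = log(x_0) + (mu - sigma^2/2) t + sigma B_t and hence X_t = x_0 * exp((mu - sigma^2/2) t + sigma B_t).
With mu = -7/5, sigma = 6/5, x_0 = 3/5, this gives:
  X_t = 3/5 * exp((-53/25) * t + (6/5) * B_t).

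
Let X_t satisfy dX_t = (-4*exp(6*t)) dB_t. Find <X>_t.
<X>_t = 4*exp(12*t)/3 - 4/3

For an Itô process dX_t = a(t) dt + b(t) dB_t, the quadratic variation is <X>_t = int_0^t b(s)^2 ds (the drift term does not contribute). Here b(s) = -4*exp(6*s), so
  b(s)^2 = 16*exp(12*s).
Integrating from 0 to t:
  <X>_t = int_0^t (16*exp(12*s)) ds = 4*exp(12*t)/3 - 4/3.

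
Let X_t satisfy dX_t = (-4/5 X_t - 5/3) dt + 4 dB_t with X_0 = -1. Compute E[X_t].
E[X_t] = -25/12 + 13*exp(-4*t/5)/12

Taking expectations and using E[dB_t] = 0, the mean m(t) = E[X_t] satisfies the ODE m'(t) = a m(t) + b with m(0) = x_0. With a = -4/5, b = -5/3, x_0 = -1, the solution is
  m(t) = x_0 * exp(a t) + (b/a) * (exp(a t) - 1)
       = (-1) * exp((-4/5) t) + ((-5/3)/(-4/5)) * (exp((-4/5) t) - 1)
       = -25/12 + 13*exp(-4*t/5)/12.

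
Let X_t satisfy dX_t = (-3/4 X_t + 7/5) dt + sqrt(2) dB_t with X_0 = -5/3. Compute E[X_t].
E[X_t] = 28/15 - 53*exp(-3*t/4)/15

Taking expectations and using E[dB_t] = 0, the mean m(t) = E[X_t] satisfies the ODE m'(t) = a m(t) + b with m(0) = x_0. With a = -3/4, b = 7/5, x_0 = -5/3, the solution is
  m(t) = x_0 * exp(a t) + (b/a) * (exp(a t) - 1)
       = (-5/3) * exp((-3/4) t) + ((7/5)/(-3/4)) * (exp((-3/4) t) - 1)
       = 28/15 - 53*exp(-3*t/4)/15.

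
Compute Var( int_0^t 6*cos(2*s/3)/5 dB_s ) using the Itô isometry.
Var = 18*t/25 + 27*sin(4*t/3)/50

The Itô integral of a deterministic integrand f(s) has mean 0 because each increment f(s) * (B_{s+ds} - B_s) has mean 0. By the Itô isometry:
  Var( int_0^t f(s) dB_s ) = E[ (int_0^t f(s) dB_s)^2 ] = int_0^t f(s)^2 ds.
Here f(s) = 6*cos(2*s/3)/5, so f(s)^2 = 36*cos(2*s/3)^2/25. Integrate:
  int_0^t (36*cos(2*s/3)^2/25) ds = 18*t/25 + 27*sin(4*t/3)/50.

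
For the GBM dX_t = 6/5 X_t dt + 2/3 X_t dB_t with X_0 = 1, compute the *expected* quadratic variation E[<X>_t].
E[<X>_t] = 5*exp(128*t/45)/32 - 5/32

<X>_t = int_0^t ((2/3) * X_s)^2 ds. Taking expectation inside the integral: E[<X>_t] = (2/3)^2 * int_0^t E[X_s^2] ds. For GBM, E[X_s^2] = x_0^2 * exp((2 mu + sigma^2) s). Integrating:
  E[<X>_t] = (2/3)^2 * 1^2 * (exp((2*(6/5) + (2/3)^2) t) - 1) / (2*(6/5) + (2/3)^2)
           = (2/3)^2 * 1^2 * (exp((128/45) t) - 1) / (128/45) = 5*exp(128*t/45)/32 - 5/32.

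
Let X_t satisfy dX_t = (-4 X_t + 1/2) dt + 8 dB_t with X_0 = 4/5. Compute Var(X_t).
Var(X_t) = 8 - 8*exp(-8*t)

The variance V(t) = Var(X_t) satisfies V'(t) = 2 a V(t) + c^2 with V(0) = 0 (drift coefficient is linear in X, diffusion is constant). With a = -4, c = 8, the solution is
  V(t) = (c^2 / (2 a)) * (exp(2 a t) - 1)
       = (8^2 / (2*(-4))) * (exp((-8) t) - 1)
       = 8 - 8*exp(-8*t).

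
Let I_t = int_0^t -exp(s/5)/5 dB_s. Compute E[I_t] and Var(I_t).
E[I_t] = 0; Var(I_t) = exp(2*t/5)/10 - 1/10

The Itô integral of a deterministic integrand f(s) has mean 0 because each increment f(s) * (B_{s+ds} - B_s) has mean 0. By the Itô isometry:
  Var( int_0^t f(s) dB_s ) = E[ (int_0^t f(s) dB_s)^2 ] = int_0^t f(s)^2 ds.
Here f(s) = -exp(s/5)/5, so f(s)^2 = exp(2*s/5)/25. Integrate:
  int_0^t (exp(2*s/5)/25) ds = exp(2*t/5)/10 - 1/10.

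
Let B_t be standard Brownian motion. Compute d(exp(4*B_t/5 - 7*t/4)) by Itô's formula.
d(exp(4*B_t/5 - 7*t/4)) = (-143*exp(4*B_t/5 - 7*t/4)/100) dt + (4*exp(4*B_t/5 - 7*t/4)/5) dB_t

Itô's formula for f(t, x): d f(t, B_t) = (f_t + (1/2) f_xx) dt + f_x dB_t. Compute partials of f(t, x) = exp(-7*t/4 + 4*x/5):
  f_t(t,x)  = -7*exp(-7*t/4 + 4*x/5)/4
  f_x(t,x)  = 4*exp(-7*t/4 + 4*x/5)/5
  f_xx(t,x) = 16*exp(-7*t/4 + 4*x/5)/25
Assemble drift = f_t + (1/2) f_xx = -143*exp(-7*t/4 + 4*x/5)/100 and diffusion = f_x = 4*exp(-7*t/4 + 4*x/5)/5. Substituting x = B_t:
  d(exp(4*B_t/5 - 7*t/4)) = (-143*exp(4*B_t/5 - 7*t/4)/100) dt + (4*exp(4*B_t/5 - 7*t/4)/5) dB_t.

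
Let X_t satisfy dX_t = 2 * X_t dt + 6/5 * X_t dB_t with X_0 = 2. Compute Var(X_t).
Var(X_t) = 4*(exp(36*t/25) - 1)*exp(4*t)

For GBM dX = mu X dt + sigma X dB with X_0 = x_0, apply Itô to Y = log X: dY = (mu - sigma^2/2) dt + sigma dB, so Y_t = log(x_0) + (mu - sigma^2/2) t + sigma B_t and hence X_t = x_0 * exp((mu - sigma^2/2) t + sigma B_t).
With mu = 2, sigma = 6/5, x_0 = 2, this gives:
  X_t = 2 * exp((32/25) * t + (6/5) * B_t).
Since sigma*B_t ~ Normal(0, sigma^2 t), E[exp(sigma*B_t)] = exp(sigma^2 t / 2); so E[X_t] = x_0 * exp((mu - sigma^2/2) t) * exp(sigma^2 t / 2) = x_0 * exp(mu t) = 2*exp(2*t).
Var(X_t) = E[X_t^2] - (E[X_t])^2 = x_0^2 * exp(2 mu t) * (exp(sigma^2 t) - 1) = 4*(exp(36*t/25) - 1)*exp(4*t).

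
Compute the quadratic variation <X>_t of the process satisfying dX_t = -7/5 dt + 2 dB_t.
<X>_t = 4*t

For an Itô process dX_t = a(t) dt + b(t) dB_t, the quadratic variation is <X>_t = int_0^t b(s)^2 ds (the drift term does not contribute). Here b(s) = 2, so
  b(s)^2 = 4.
Integrating from 0 to t:
  <X>_t = int_0^t (4) ds = 4*t.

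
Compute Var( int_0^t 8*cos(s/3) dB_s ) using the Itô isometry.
Var = 32*t + 48*sin(2*t/3)

The Itô integral of a deterministic integrand f(s) has mean 0 because each increment f(s) * (B_{s+ds} - B_s) has mean 0. By the Itô isometry:
  Var( int_0^t f(s) dB_s ) = E[ (int_0^t f(s) dB_s)^2 ] = int_0^t f(s)^2 ds.
Here f(s) = 8*cos(s/3), so f(s)^2 = 64*cos(s/3)^2. Integrate:
  int_0^t (64*cos(s/3)^2) ds = 32*t + 48*sin(2*t/3).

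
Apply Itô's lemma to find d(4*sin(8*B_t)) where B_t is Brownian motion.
d(4*sin(8*B_t)) = (-128*sin(8*B_t)) dt + (32*cos(8*B_t)) dB_t

Itô's formula for f(B_t) gives d f(B_t) = f'(B_t) dB_t + (1/2) f''(B_t) dt. Compute derivatives of f(x) = 4*sin(8*x):
  f'(x)  = 32*cos(8*x)
  f''(x) = -256*sin(8*x)
Substitute x = B_t and multiply the f'' term by 1/2:
  drift     = (1/2) * (-256*sin(8*x)) evaluated at B_t = -128*sin(8*B_t)
  diffusion = (32*cos(8*x)) evaluated at B_t = 32*cos(8*B_t)
Therefore d(4*sin(8*B_t)) = (-128*sin(8*B_t)) dt + (32*cos(8*B_t)) dB_t.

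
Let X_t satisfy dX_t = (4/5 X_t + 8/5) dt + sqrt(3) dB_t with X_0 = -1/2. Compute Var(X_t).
Var(X_t) = 15*exp(8*t/5)/8 - 15/8

The variance V(t) = Var(X_t) satisfies V'(t) = 2 a V(t) + c^2 with V(0) = 0 (drift coefficient is linear in X, diffusion is constant). With a = 4/5, c = sqrt(3), the solution is
  V(t) = (c^2 / (2 a)) * (exp(2 a t) - 1)
       = (sqrt(3)^2 / (2*(4/5))) * (exp((8/5) t) - 1)
       = 15*exp(8*t/5)/8 - 15/8.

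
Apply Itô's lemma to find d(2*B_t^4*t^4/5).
d(2*B_t^4*t^4/5) = (4*B_t^2*t^3*(2*B_t^2 + 3*t)/5) dt + (8*B_t^3*t^4/5) dB_t

Itô's formula for f(t, x): d f(t, B_t) = (f_t + (1/2) f_xx) dt + f_x dB_t. Compute partials of f(t, x) = 2*t^4*x^4/5:
  f_t(t,x)  = 8*t^3*x^4/5
  f_x(t,x)  = 8*t^4*x^3/5
  f_xx(t,x) = 24*t^4*x^2/5
Assemble drift = f_t + (1/2) f_xx = 4*t^3*x^2*(3*t + 2*x^2)/5 and diffusion = f_x = 8*t^4*x^3/5. Substituting x = B_t:
  d(2*B_t^4*t^4/5) = (4*B_t^2*t^3*(2*B_t^2 + 3*t)/5) dt + (8*B_t^3*t^4/5) dB_t.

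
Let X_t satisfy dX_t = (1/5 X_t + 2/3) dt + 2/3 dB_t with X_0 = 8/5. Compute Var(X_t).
Var(X_t) = 10*exp(2*t/5)/9 - 10/9

The variance V(t) = Var(X_t) satisfies V'(t) = 2 a V(t) + c^2 with V(0) = 0 (drift coefficient is linear in X, diffusion is constant). With a = 1/5, c = 2/3, the solution is
  V(t) = (c^2 / (2 a)) * (exp(2 a t) - 1)
       = ((2/3)^2 / (2*(1/5))) * (exp((2/5) t) - 1)
       = 10*exp(2*t/5)/9 - 10/9.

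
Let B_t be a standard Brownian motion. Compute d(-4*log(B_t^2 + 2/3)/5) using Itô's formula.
d(-4*log(B_t^2 + 2/3)/5) = (12*(3*B_t^2 - 2)/(5*(3*B_t^2 + 2)^2)) dt + (-24*B_t/(15*B_t^2 + 10)) dB_t

Itô's formula for f(B_t) gives d f(B_t) = f'(B_t) dB_t + (1/2) f''(B_t) dt. Compute derivatives of f(x) = -4*log(x^2 + 2/3)/5:
  f'(x)  = -24*x/(15*x^2 + 10)
  f''(x) = 24*(3*x^2 - 2)/(5*(3*x^2 + 2)^2)
Substitute x = B_t and multiply the f'' term by 1/2:
  drift     = (1/2) * (24*(3*x^2 - 2)/(5*(3*x^2 + 2)^2)) evaluated at B_t = 12*(3*B_t^2 - 2)/(5*(3*B_t^2 + 2)^2)
  diffusion = (-24*x/(15*x^2 + 10)) evaluated at B_t = -24*B_t/(15*B_t^2 + 10)
Therefore d(-4*log(B_t^2 + 2/3)/5) = (12*(3*B_t^2 - 2)/(5*(3*B_t^2 + 2)^2)) dt + (-24*B_t/(15*B_t^2 + 10)) dB_t.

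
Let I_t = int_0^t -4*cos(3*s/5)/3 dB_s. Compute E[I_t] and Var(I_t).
E[I_t] = 0; Var(I_t) = 8*t/9 + 20*sin(6*t/5)/27

The Itô integral of a deterministic integrand f(s) has mean 0 because each increment f(s) * (B_{s+ds} - B_s) has mean 0. By the Itô isometry:
  Var( int_0^t f(s) dB_s ) = E[ (int_0^t f(s) dB_s)^2 ] = int_0^t f(s)^2 ds.
Here f(s) = -4*cos(3*s/5)/3, so f(s)^2 = 16*cos(3*s/5)^2/9. Integrate:
  int_0^t (16*cos(3*s/5)^2/9) ds = 8*t/9 + 20*sin(6*t/5)/27.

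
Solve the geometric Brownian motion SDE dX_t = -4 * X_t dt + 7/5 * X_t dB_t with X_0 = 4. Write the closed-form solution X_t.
X_t = 4 * exp((-249/50) * t + (7/5) * B_t)

For GBM dX = mu X dt + sigma X dB with X_0 = x_0, apply Itô to Y = log X: dY = (mu - sigma^2/2) dt + sigma dB, so Y_t = log(x_0) + (mu - sigma^2/2) t + sigma B_t and hence X_t = x_0 * exp((mu - sigma^2/2) t + sigma B_t).
With mu = -4, sigma = 7/5, x_0 = 4, this gives:
  X_t = 4 * exp((-249/50) * t + (7/5) * B_t).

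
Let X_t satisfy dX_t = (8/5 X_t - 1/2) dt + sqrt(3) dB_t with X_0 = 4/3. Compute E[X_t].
E[X_t] = 49*exp(8*t/5)/48 + 5/16

Taking expectations and using E[dB_t] = 0, the mean m(t) = E[X_t] satisfies the ODE m'(t) = a m(t) + b with m(0) = x_0. With a = 8/5, b = -1/2, x_0 = 4/3, the solution is
  m(t) = x_0 * exp(a t) + (b/a) * (exp(a t) - 1)
       = (4/3) * exp((8/5) t) + ((-1/2)/(8/5)) * (exp((8/5) t) - 1)
       = 49*exp(8*t/5)/48 + 5/16.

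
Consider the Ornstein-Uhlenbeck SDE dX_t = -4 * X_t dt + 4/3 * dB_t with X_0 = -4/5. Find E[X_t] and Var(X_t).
E[X_t] = -4*exp(-4*t)/5; Var(X_t) = 2/9 - 2*exp(-8*t)/9

The OU SDE dX = -theta X dt + sigma dB admits the integrating factor exp(theta t): d(exp(theta t) X_t) = sigma exp(theta t) dB_t. Integrating from 0 to t:
  X_t = x_0 * exp(-theta t) + sigma * int_0^t exp(-theta (t-s)) dB_s.
The Itô integral has mean 0 and (by the Itô isometry) variance sigma^2 * int_0^t exp(-2 theta (t - s)) ds = sigma^2 * (1 - exp(-2 theta t)) / (2 theta).
With theta = 4, sigma = 4/3, x_0 = -4/5:
  E[X_t] = -4/5 * exp(-4 t) = -4*exp(-4*t)/5
  Var(X_t) = (4/3)^2 * (1 - exp(-2*4 t)) / (2 * 4) = 2/9 - 2*exp(-8*t)/9.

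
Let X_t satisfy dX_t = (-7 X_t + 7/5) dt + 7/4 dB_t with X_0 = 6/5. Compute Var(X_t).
Var(X_t) = 7/32 - 7*exp(-14*t)/32

The variance V(t) = Var(X_t) satisfies V'(t) = 2 a V(t) + c^2 with V(0) = 0 (drift coefficient is linear in X, diffusion is constant). With a = -7, c = 7/4, the solution is
  V(t) = (c^2 / (2 a)) * (exp(2 a t) - 1)
       = ((7/4)^2 / (2*(-7))) * (exp((-14) t) - 1)
       = 7/32 - 7*exp(-14*t)/32.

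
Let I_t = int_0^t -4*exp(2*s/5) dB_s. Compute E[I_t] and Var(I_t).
E[I_t] = 0; Var(I_t) = 20*exp(4*t/5) - 20

The Itô integral of a deterministic integrand f(s) has mean 0 because each increment f(s) * (B_{s+ds} - B_s) has mean 0. By the Itô isometry:
  Var( int_0^t f(s) dB_s ) = E[ (int_0^t f(s) dB_s)^2 ] = int_0^t f(s)^2 ds.
Here f(s) = -4*exp(2*s/5), so f(s)^2 = 16*exp(4*s/5). Integrate:
  int_0^t (16*exp(4*s/5)) ds = 20*exp(4*t/5) - 20.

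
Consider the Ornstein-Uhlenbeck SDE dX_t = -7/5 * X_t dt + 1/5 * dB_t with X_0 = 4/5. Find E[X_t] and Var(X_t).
E[X_t] = 4*exp(-7*t/5)/5; Var(X_t) = 1/70 - exp(-14*t/5)/70

The OU SDE dX = -theta X dt + sigma dB admits the integrating factor exp(theta t): d(exp(theta t) X_t) = sigma exp(theta t) dB_t. Integrating from 0 to t:
  X_t = x_0 * exp(-theta t) + sigma * int_0^t exp(-theta (t-s)) dB_s.
The Itô integral has mean 0 and (by the Itô isometry) variance sigma^2 * int_0^t exp(-2 theta (t - s)) ds = sigma^2 * (1 - exp(-2 theta t)) / (2 theta).
With theta = 7/5, sigma = 1/5, x_0 = 4/5:
  E[X_t] = 4/5 * exp(-7/5 t) = 4*exp(-7*t/5)/5
  Var(X_t) = (1/5)^2 * (1 - exp(-2*7/5 t)) / (2 * 7/5) = 1/70 - exp(-14*t/5)/70.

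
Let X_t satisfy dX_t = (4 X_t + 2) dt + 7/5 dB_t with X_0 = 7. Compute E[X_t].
E[X_t] = 15*exp(4*t)/2 - 1/2

Taking expectations and using E[dB_t] = 0, the mean m(t) = E[X_t] satisfies the ODE m'(t) = a m(t) + b with m(0) = x_0. With a = 4, b = 2, x_0 = 7, the solution is
  m(t) = x_0 * exp(a t) + (b/a) * (exp(a t) - 1)
       = 7 * exp(4 t) + (2/4) * (exp(4 t) - 1)
       = 15*exp(4*t)/2 - 1/2.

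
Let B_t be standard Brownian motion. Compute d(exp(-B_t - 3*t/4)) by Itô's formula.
d(exp(-B_t - 3*t/4)) = (-exp(-B_t - 3*t/4)/4) dt + (-exp(-B_t - 3*t/4)) dB_t

Itô's formula for f(t, x): d f(t, B_t) = (f_t + (1/2) f_xx) dt + f_x dB_t. Compute partials of f(t, x) = exp(-3*t/4 - x):
  f_t(t,x)  = -3*exp(-3*t/4 - x)/4
  f_x(t,x)  = -exp(-3*t/4 - x)
  f_xx(t,x) = exp(-3*t/4 - x)
Assemble drift = f_t + (1/2) f_xx = -exp(-3*t/4 - x)/4 and diffusion = f_x = -exp(-3*t/4 - x). Substituting x = B_t:
  d(exp(-B_t - 3*t/4)) = (-exp(-B_t - 3*t/4)/4) dt + (-exp(-B_t - 3*t/4)) dB_t.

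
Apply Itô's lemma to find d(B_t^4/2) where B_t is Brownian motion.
d(B_t^4/2) = (3*B_t^2) dt + (2*B_t^3) dB_t

Itô's formula for f(B_t) gives d f(B_t) = f'(B_t) dB_t + (1/2) f''(B_t) dt. Compute derivatives of f(x) = x^4/2:
  f'(x)  = 2*x^3
  f''(x) = 6*x^2
Substitute x = B_t and multiply the f'' term by 1/2:
  drift     = (1/2) * (6*x^2) evaluated at B_t = 3*B_t^2
  diffusion = (2*x^3) evaluated at B_t = 2*B_t^3
Therefore d(B_t^4/2) = (3*B_t^2) dt + (2*B_t^3) dB_t.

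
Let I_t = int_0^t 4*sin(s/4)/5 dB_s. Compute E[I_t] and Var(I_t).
E[I_t] = 0; Var(I_t) = 8*t/25 - 16*sin(t/2)/25

The Itô integral of a deterministic integrand f(s) has mean 0 because each increment f(s) * (B_{s+ds} - B_s) has mean 0. By the Itô isometry:
  Var( int_0^t f(s) dB_s ) = E[ (int_0^t f(s) dB_s)^2 ] = int_0^t f(s)^2 ds.
Here f(s) = 4*sin(s/4)/5, so f(s)^2 = 16*sin(s/4)^2/25. Integrate:
  int_0^t (16*sin(s/4)^2/25) ds = 8*t/25 - 16*sin(t/2)/25.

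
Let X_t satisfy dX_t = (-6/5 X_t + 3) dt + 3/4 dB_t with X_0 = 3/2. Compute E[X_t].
E[X_t] = 5/2 - exp(-6*t/5)

Taking expectations and using E[dB_t] = 0, the mean m(t) = E[X_t] satisfies the ODE m'(t) = a m(t) + b with m(0) = x_0. With a = -6/5, b = 3, x_0 = 3/2, the solution is
  m(t) = x_0 * exp(a t) + (b/a) * (exp(a t) - 1)
       = (3/2) * exp((-6/5) t) + (3/(-6/5)) * (exp((-6/5) t) - 1)
       = 5/2 - exp(-6*t/5).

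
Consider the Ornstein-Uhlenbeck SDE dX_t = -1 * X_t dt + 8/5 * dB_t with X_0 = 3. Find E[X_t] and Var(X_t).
E[X_t] = 3*exp(-t); Var(X_t) = 32/25 - 32*exp(-2*t)/25

The OU SDE dX = -theta X dt + sigma dB admits the integrating factor exp(theta t): d(exp(theta t) X_t) = sigma exp(theta t) dB_t. Integrating from 0 to t:
  X_t = x_0 * exp(-theta t) + sigma * int_0^t exp(-theta (t-s)) dB_s.
The Itô integral has mean 0 and (by the Itô isometry) variance sigma^2 * int_0^t exp(-2 theta (t - s)) ds = sigma^2 * (1 - exp(-2 theta t)) / (2 theta).
With theta = 1, sigma = 8/5, x_0 = 3:
  E[X_t] = 3 * exp(-1 t) = 3*exp(-t)
  Var(X_t) = (8/5)^2 * (1 - exp(-2*1 t)) / (2 * 1) = 32/25 - 32*exp(-2*t)/25.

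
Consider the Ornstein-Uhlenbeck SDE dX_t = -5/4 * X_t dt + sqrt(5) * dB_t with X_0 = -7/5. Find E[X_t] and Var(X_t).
E[X_t] = -7*exp(-5*t/4)/5; Var(X_t) = 2 - 2*exp(-5*t/2)

The OU SDE dX = -theta X dt + sigma dB admits the integrating factor exp(theta t): d(exp(theta t) X_t) = sigma exp(theta t) dB_t. Integrating from 0 to t:
  X_t = x_0 * exp(-theta t) + sigma * int_0^t exp(-theta (t-s)) dB_s.
The Itô integral has mean 0 and (by the Itô isometry) variance sigma^2 * int_0^t exp(-2 theta (t - s)) ds = sigma^2 * (1 - exp(-2 theta t)) / (2 theta).
With theta = 5/4, sigma = sqrt(5), x_0 = -7/5:
  E[X_t] = -7/5 * exp(-5/4 t) = -7*exp(-5*t/4)/5
  Var(X_t) = (sqrt(5))^2 * (1 - exp(-2*5/4 t)) / (2 * 5/4) = 2 - 2*exp(-5*t/2).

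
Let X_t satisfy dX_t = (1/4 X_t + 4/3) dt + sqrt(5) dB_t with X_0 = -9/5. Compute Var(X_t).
Var(X_t) = 10*exp(t/2) - 10

The variance V(t) = Var(X_t) satisfies V'(t) = 2 a V(t) + c^2 with V(0) = 0 (drift coefficient is linear in X, diffusion is constant). With a = 1/4, c = sqrt(5), the solution is
  V(t) = (c^2 / (2 a)) * (exp(2 a t) - 1)
       = (sqrt(5)^2 / (2*(1/4))) * (exp((1/2) t) - 1)
       = 10*exp(t/2) - 10.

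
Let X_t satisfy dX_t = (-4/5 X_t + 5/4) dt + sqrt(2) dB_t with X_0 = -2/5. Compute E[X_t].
E[X_t] = 25/16 - 157*exp(-4*t/5)/80

Taking expectations and using E[dB_t] = 0, the mean m(t) = E[X_t] satisfies the ODE m'(t) = a m(t) + b with m(0) = x_0. With a = -4/5, b = 5/4, x_0 = -2/5, the solution is
  m(t) = x_0 * exp(a t) + (b/a) * (exp(a t) - 1)
       = (-2/5) * exp((-4/5) t) + ((5/4)/(-4/5)) * (exp((-4/5) t) - 1)
       = 25/16 - 157*exp(-4*t/5)/80.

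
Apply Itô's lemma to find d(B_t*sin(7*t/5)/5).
d(B_t*sin(7*t/5)/5) = (7*B_t*cos(7*t/5)/25) dt + (sin(7*t/5)/5) dB_t

Itô's formula for f(t, x): d f(t, B_t) = (f_t + (1/2) f_xx) dt + f_x dB_t. Compute partials of f(t, x) = x*sin(7*t/5)/5:
  f_t(t,x)  = 7*x*cos(7*t/5)/25
  f_x(t,x)  = sin(7*t/5)/5
  f_xx(t,x) = 0
Assemble drift = f_t + (1/2) f_xx = 7*x*cos(7*t/5)/25 and diffusion = f_x = sin(7*t/5)/5. Substituting x = B_t:
  d(B_t*sin(7*t/5)/5) = (7*B_t*cos(7*t/5)/25) dt + (sin(7*t/5)/5) dB_t.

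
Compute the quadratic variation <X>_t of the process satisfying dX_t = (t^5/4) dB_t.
<X>_t = t^11/176

For an Itô process dX_t = a(t) dt + b(t) dB_t, the quadratic variation is <X>_t = int_0^t b(s)^2 ds (the drift term does not contribute). Here b(s) = s^5/4, so
  b(s)^2 = s^10/16.
Integrating from 0 to t:
  <X>_t = int_0^t (s^10/16) ds = t^11/176.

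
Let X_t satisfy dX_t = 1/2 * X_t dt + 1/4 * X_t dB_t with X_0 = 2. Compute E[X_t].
E[X_t] = 2*exp(t/2)

For GBM dX = mu X dt + sigma X dB with X_0 = x_0, apply Itô to Y = log X: dY = (mu - sigma^2/2) dt + sigma dB, so Y_t = log(x_0) + (mu - sigma^2/2) t + sigma B_t and hence X_t = x_0 * exp((mu - sigma^2/2) t + sigma B_t).
With mu = 1/2, sigma = 1/4, x_0 = 2, this gives:
  X_t = 2 * exp((15/32) * t + (1/4) * B_t).
Since sigma*B_t ~ Normal(0, sigma^2 t), E[exp(sigma*B_t)] = exp(sigma^2 t / 2); so E[X_t] = x_0 * exp((mu - sigma^2/2) t) * exp(sigma^2 t / 2) = x_0 * exp(mu t) = 2*exp(t/2).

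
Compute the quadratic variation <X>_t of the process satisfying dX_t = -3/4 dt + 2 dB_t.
<X>_t = 4*t

For an Itô process dX_t = a(t) dt + b(t) dB_t, the quadratic variation is <X>_t = int_0^t b(s)^2 ds (the drift term does not contribute). Here b(s) = 2, so
  b(s)^2 = 4.
Integrating from 0 to t:
  <X>_t = int_0^t (4) ds = 4*t.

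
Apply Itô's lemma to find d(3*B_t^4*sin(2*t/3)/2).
d(3*B_t^4*sin(2*t/3)/2) = (B_t^2*(B_t^2*cos(2*t/3) + 9*sin(2*t/3))) dt + (6*B_t^3*sin(2*t/3)) dB_t

Itô's formula for f(t, x): d f(t, B_t) = (f_t + (1/2) f_xx) dt + f_x dB_t. Compute partials of f(t, x) = 3*x^4*sin(2*t/3)/2:
  f_t(t,x)  = x^4*cos(2*t/3)
  f_x(t,x)  = 6*x^3*sin(2*t/3)
  f_xx(t,x) = 18*x^2*sin(2*t/3)
Assemble drift = f_t + (1/2) f_xx = x^2*(x^2*cos(2*t/3) + 9*sin(2*t/3)) and diffusion = f_x = 6*x^3*sin(2*t/3). Substituting x = B_t:
  d(3*B_t^4*sin(2*t/3)/2) = (B_t^2*(B_t^2*cos(2*t/3) + 9*sin(2*t/3))) dt + (6*B_t^3*sin(2*t/3)) dB_t.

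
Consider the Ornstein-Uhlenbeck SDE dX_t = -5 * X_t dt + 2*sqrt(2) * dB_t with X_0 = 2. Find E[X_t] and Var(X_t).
E[X_t] = 2*exp(-5*t); Var(X_t) = 4/5 - 4*exp(-10*t)/5

The OU SDE dX = -theta X dt + sigma dB admits the integrating factor exp(theta t): d(exp(theta t) X_t) = sigma exp(theta t) dB_t. Integrating from 0 to t:
  X_t = x_0 * exp(-theta t) + sigma * int_0^t exp(-theta (t-s)) dB_s.
The Itô integral has mean 0 and (by the Itô isometry) variance sigma^2 * int_0^t exp(-2 theta (t - s)) ds = sigma^2 * (1 - exp(-2 theta t)) / (2 theta).
With theta = 5, sigma = 2*sqrt(2), x_0 = 2:
  E[X_t] = 2 * exp(-5 t) = 2*exp(-5*t)
  Var(X_t) = (2*sqrt(2))^2 * (1 - exp(-2*5 t)) / (2 * 5) = 4/5 - 4*exp(-10*t)/5.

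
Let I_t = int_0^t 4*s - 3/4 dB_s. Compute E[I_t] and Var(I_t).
E[I_t] = 0; Var(I_t) = t*(256*t^2 - 144*t + 27)/48

The Itô integral of a deterministic integrand f(s) has mean 0 because each increment f(s) * (B_{s+ds} - B_s) has mean 0. By the Itô isometry:
  Var( int_0^t f(s) dB_s ) = E[ (int_0^t f(s) dB_s)^2 ] = int_0^t f(s)^2 ds.
Here f(s) = 4*s - 3/4, so f(s)^2 = (16*s - 3)^2/16. Integrate:
  int_0^t ((16*s - 3)^2/16) ds = t*(256*t^2 - 144*t + 27)/48.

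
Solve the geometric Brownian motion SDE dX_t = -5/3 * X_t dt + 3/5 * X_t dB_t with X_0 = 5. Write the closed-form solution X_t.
X_t = 5 * exp((-277/150) * t + (3/5) * B_t)

For GBM dX = mu X dt + sigma X dB with X_0 = x_0, apply Itô to Y = log X: dY = (mu - sigma^2/2) dt + sigma dB, so Y_t = log(x_0) + (mu - sigma^2/2) t + sigma B_t and hence X_t = x_0 * exp((mu - sigma^2/2) t + sigma B_t).
With mu = -5/3, sigma = 3/5, x_0 = 5, this gives:
  X_t = 5 * exp((-277/150) * t + (3/5) * B_t).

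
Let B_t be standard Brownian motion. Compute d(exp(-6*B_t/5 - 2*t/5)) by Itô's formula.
d(exp(-6*B_t/5 - 2*t/5)) = (8*exp(-6*B_t/5 - 2*t/5)/25) dt + (-6*exp(-6*B_t/5 - 2*t/5)/5) dB_t

Itô's formula for f(t, x): d f(t, B_t) = (f_t + (1/2) f_xx) dt + f_x dB_t. Compute partials of f(t, x) = exp(-2*t/5 - 6*x/5):
  f_t(t,x)  = -2*exp(-2*t/5 - 6*x/5)/5
  f_x(t,x)  = -6*exp(-2*t/5 - 6*x/5)/5
  f_xx(t,x) = 36*exp(-2*t/5 - 6*x/5)/25
Assemble drift = f_t + (1/2) f_xx = 8*exp(-2*t/5 - 6*x/5)/25 and diffusion = f_x = -6*exp(-2*t/5 - 6*x/5)/5. Substituting x = B_t:
  d(exp(-6*B_t/5 - 2*t/5)) = (8*exp(-6*B_t/5 - 2*t/5)/25) dt + (-6*exp(-6*B_t/5 - 2*t/5)/5) dB_t.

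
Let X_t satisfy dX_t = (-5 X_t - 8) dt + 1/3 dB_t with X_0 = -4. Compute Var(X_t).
Var(X_t) = 1/90 - exp(-10*t)/90

The variance V(t) = Var(X_t) satisfies V'(t) = 2 a V(t) + c^2 with V(0) = 0 (drift coefficient is linear in X, diffusion is constant). With a = -5, c = 1/3, the solution is
  V(t) = (c^2 / (2 a)) * (exp(2 a t) - 1)
       = ((1/3)^2 / (2*(-5))) * (exp((-10) t) - 1)
       = 1/90 - exp(-10*t)/90.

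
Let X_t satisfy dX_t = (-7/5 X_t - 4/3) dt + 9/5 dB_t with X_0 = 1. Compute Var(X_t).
Var(X_t) = 81/70 - 81*exp(-14*t/5)/70

The variance V(t) = Var(X_t) satisfies V'(t) = 2 a V(t) + c^2 with V(0) = 0 (drift coefficient is linear in X, diffusion is constant). With a = -7/5, c = 9/5, the solution is
  V(t) = (c^2 / (2 a)) * (exp(2 a t) - 1)
       = ((9/5)^2 / (2*(-7/5))) * (exp((-14/5) t) - 1)
       = 81/70 - 81*exp(-14*t/5)/70.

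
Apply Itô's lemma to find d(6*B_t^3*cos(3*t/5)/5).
d(6*B_t^3*cos(3*t/5)/5) = (18*B_t*(-B_t^2*sin(3*t/5) + 5*cos(3*t/5))/25) dt + (18*B_t^2*cos(3*t/5)/5) dB_t

Itô's formula for f(t, x): d f(t, B_t) = (f_t + (1/2) f_xx) dt + f_x dB_t. Compute partials of f(t, x) = 6*x^3*cos(3*t/5)/5:
  f_t(t,x)  = -18*x^3*sin(3*t/5)/25
  f_x(t,x)  = 18*x^2*cos(3*t/5)/5
  f_xx(t,x) = 36*x*cos(3*t/5)/5
Assemble drift = f_t + (1/2) f_xx = 18*x*(-x^2*sin(3*t/5) + 5*cos(3*t/5))/25 and diffusion = f_x = 18*x^2*cos(3*t/5)/5. Substituting x = B_t:
  d(6*B_t^3*cos(3*t/5)/5) = (18*B_t*(-B_t^2*sin(3*t/5) + 5*cos(3*t/5))/25) dt + (18*B_t^2*cos(3*t/5)/5) dB_t.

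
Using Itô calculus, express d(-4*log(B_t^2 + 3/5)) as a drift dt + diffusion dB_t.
d(-4*log(B_t^2 + 3/5)) = (20*(5*B_t^2 - 3)/(5*B_t^2 + 3)^2) dt + (-40*B_t/(5*B_t^2 + 3)) dB_t

Itô's formula for f(B_t) gives d f(B_t) = f'(B_t) dB_t + (1/2) f''(B_t) dt. Compute derivatives of f(x) = -4*log(x^2 + 3/5):
  f'(x)  = -40*x/(5*x^2 + 3)
  f''(x) = 40*(5*x^2 - 3)/(5*x^2 + 3)^2
Substitute x = B_t and multiply the f'' term by 1/2:
  drift     = (1/2) * (40*(5*x^2 - 3)/(5*x^2 + 3)^2) evaluated at B_t = 20*(5*B_t^2 - 3)/(5*B_t^2 + 3)^2
  diffusion = (-40*x/(5*x^2 + 3)) evaluated at B_t = -40*B_t/(5*B_t^2 + 3)
Therefore d(-4*log(B_t^2 + 3/5)) = (20*(5*B_t^2 - 3)/(5*B_t^2 + 3)^2) dt + (-40*B_t/(5*B_t^2 + 3)) dB_t.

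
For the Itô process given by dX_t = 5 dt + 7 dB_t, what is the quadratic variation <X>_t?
<X>_t = 49*t

For an Itô process dX_t = a(t) dt + b(t) dB_t, the quadratic variation is <X>_t = int_0^t b(s)^2 ds (the drift term does not contribute). Here b(s) = 7, so
  b(s)^2 = 49.
Integrating from 0 to t:
  <X>_t = int_0^t (49) ds = 49*t.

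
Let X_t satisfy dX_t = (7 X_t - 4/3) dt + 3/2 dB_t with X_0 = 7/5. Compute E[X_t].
E[X_t] = 127*exp(7*t)/105 + 4/21

Taking expectations and using E[dB_t] = 0, the mean m(t) = E[X_t] satisfies the ODE m'(t) = a m(t) + b with m(0) = x_0. With a = 7, b = -4/3, x_0 = 7/5, the solution is
  m(t) = x_0 * exp(a t) + (b/a) * (exp(a t) - 1)
       = (7/5) * exp(7 t) + ((-4/3)/7) * (exp(7 t) - 1)
       = 127*exp(7*t)/105 + 4/21.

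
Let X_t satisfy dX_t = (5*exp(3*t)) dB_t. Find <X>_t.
<X>_t = 25*exp(6*t)/6 - 25/6

For an Itô process dX_t = a(t) dt + b(t) dB_t, the quadratic variation is <X>_t = int_0^t b(s)^2 ds (the drift term does not contribute). Here b(s) = 5*exp(3*s), so
  b(s)^2 = 25*exp(6*s).
Integrating from 0 to t:
  <X>_t = int_0^t (25*exp(6*s)) ds = 25*exp(6*t)/6 - 25/6.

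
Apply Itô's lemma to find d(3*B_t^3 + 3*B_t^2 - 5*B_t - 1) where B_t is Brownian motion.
d(3*B_t^3 + 3*B_t^2 - 5*B_t - 1) = (9*B_t + 3) dt + (9*B_t^2 + 6*B_t - 5) dB_t

Itô's formula for f(B_t) gives d f(B_t) = f'(B_t) dB_t + (1/2) f''(B_t) dt. Compute derivatives of f(x) = 3*x^3 + 3*x^2 - 5*x - 1:
  f'(x)  = 9*x^2 + 6*x - 5
  f''(x) = 18*x + 6
Substitute x = B_t and multiply the f'' term by 1/2:
  drift     = (1/2) * (18*x + 6) evaluated at B_t = 9*B_t + 3
  diffusion = (9*x^2 + 6*x - 5) evaluated at B_t = 9*B_t^2 + 6*B_t - 5
Therefore d(3*B_t^3 + 3*B_t^2 - 5*B_t - 1) = (9*B_t + 3) dt + (9*B_t^2 + 6*B_t - 5) dB_t.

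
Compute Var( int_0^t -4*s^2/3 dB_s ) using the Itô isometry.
Var = 16*t^5/45

The Itô integral of a deterministic integrand f(s) has mean 0 because each increment f(s) * (B_{s+ds} - B_s) has mean 0. By the Itô isometry:
  Var( int_0^t f(s) dB_s ) = E[ (int_0^t f(s) dB_s)^2 ] = int_0^t f(s)^2 ds.
Here f(s) = -4*s^2/3, so f(s)^2 = 16*s^4/9. Integrate:
  int_0^t (16*s^4/9) ds = 16*t^5/45.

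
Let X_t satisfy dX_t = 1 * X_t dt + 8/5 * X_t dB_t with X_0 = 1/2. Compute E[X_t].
E[X_t] = exp(t)/2

For GBM dX = mu X dt + sigma X dB with X_0 = x_0, apply Itô to Y = log X: dY = (mu - sigma^2/2) dt + sigma dB, so Y_t = log(x_0) + (mu - sigma^2/2) t + sigma B_t and hence X_t = x_0 * exp((mu - sigma^2/2) t + sigma B_t).
With mu = 1, sigma = 8/5, x_0 = 1/2, this gives:
  X_t = 1/2 * exp((-7/25) * t + (8/5) * B_t).
Since sigma*B_t ~ Normal(0, sigma^2 t), E[exp(sigma*B_t)] = exp(sigma^2 t / 2); so E[X_t] = x_0 * exp((mu - sigma^2/2) t) * exp(sigma^2 t / 2) = x_0 * exp(mu t) = exp(t)/2.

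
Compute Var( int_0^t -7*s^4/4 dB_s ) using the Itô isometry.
Var = 49*t^9/144

The Itô integral of a deterministic integrand f(s) has mean 0 because each increment f(s) * (B_{s+ds} - B_s) has mean 0. By the Itô isometry:
  Var( int_0^t f(s) dB_s ) = E[ (int_0^t f(s) dB_s)^2 ] = int_0^t f(s)^2 ds.
Here f(s) = -7*s^4/4, so f(s)^2 = 49*s^8/16. Integrate:
  int_0^t (49*s^8/16) ds = 49*t^9/144.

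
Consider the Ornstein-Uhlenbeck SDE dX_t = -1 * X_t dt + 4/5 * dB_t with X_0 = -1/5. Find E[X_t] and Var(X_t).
E[X_t] = -exp(-t)/5; Var(X_t) = 8/25 - 8*exp(-2*t)/25

The OU SDE dX = -theta X dt + sigma dB admits the integrating factor exp(theta t): d(exp(theta t) X_t) = sigma exp(theta t) dB_t. Integrating from 0 to t:
  X_t = x_0 * exp(-theta t) + sigma * int_0^t exp(-theta (t-s)) dB_s.
The Itô integral has mean 0 and (by the Itô isometry) variance sigma^2 * int_0^t exp(-2 theta (t - s)) ds = sigma^2 * (1 - exp(-2 theta t)) / (2 theta).
With theta = 1, sigma = 4/5, x_0 = -1/5:
  E[X_t] = -1/5 * exp(-1 t) = -exp(-t)/5
  Var(X_t) = (4/5)^2 * (1 - exp(-2*1 t)) / (2 * 1) = 8/25 - 8*exp(-2*t)/25.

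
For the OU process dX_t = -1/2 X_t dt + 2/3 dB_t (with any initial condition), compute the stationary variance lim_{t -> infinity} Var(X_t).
lim Var(X_t) = 4/9

The OU SDE dX = -theta X dt + sigma dB admits the integrating factor exp(theta t): d(exp(theta t) X_t) = sigma exp(theta t) dB_t. Integrating from 0 to t gives X_t = x_0 * exp(-theta t) + sigma * int_0^t exp(-theta (t-s)) dB_s for any initial x_0. The Itô integral has variance (by the Itô isometry) sigma^2 * int_0^t exp(-2 theta (t - s)) ds = sigma^2 * (1 - exp(-2 theta t)) / (2 theta), independent of x_0.
With theta = 1/2, sigma = 2/3:
  Var(X_t) = (2/3)^2 * (1 - exp(-2*1/2 t)) / (2 * 1/2) = 4/9 - 4*exp(-t)/9.
As t -> infinity, exp(-2*1/2 t) -> 0, so the stationary variance is sigma^2 / (2 theta) = 4/9.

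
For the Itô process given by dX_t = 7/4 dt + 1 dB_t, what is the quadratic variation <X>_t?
<X>_t = t

For an Itô process dX_t = a(t) dt + b(t) dB_t, the quadratic variation is <X>_t = int_0^t b(s)^2 ds (the drift term does not contribute). Here b(s) = 1, so
  b(s)^2 = 1.
Integrating from 0 to t:
  <X>_t = int_0^t (1) ds = t.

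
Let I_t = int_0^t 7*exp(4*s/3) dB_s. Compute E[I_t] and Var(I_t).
E[I_t] = 0; Var(I_t) = 147*exp(8*t/3)/8 - 147/8

The Itô integral of a deterministic integrand f(s) has mean 0 because each increment f(s) * (B_{s+ds} - B_s) has mean 0. By the Itô isometry:
  Var( int_0^t f(s) dB_s ) = E[ (int_0^t f(s) dB_s)^2 ] = int_0^t f(s)^2 ds.
Here f(s) = 7*exp(4*s/3), so f(s)^2 = 49*exp(8*s/3). Integrate:
  int_0^t (49*exp(8*s/3)) ds = 147*exp(8*t/3)/8 - 147/8.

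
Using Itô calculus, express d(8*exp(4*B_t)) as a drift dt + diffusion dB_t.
d(8*exp(4*B_t)) = (64*exp(4*B_t)) dt + (32*exp(4*B_t)) dB_t

Itô's formula for f(B_t) gives d f(B_t) = f'(B_t) dB_t + (1/2) f''(B_t) dt. Compute derivatives of f(x) = 8*exp(4*x):
  f'(x)  = 32*exp(4*x)
  f''(x) = 128*exp(4*x)
Substitute x = B_t and multiply the f'' term by 1/2:
  drift     = (1/2) * (128*exp(4*x)) evaluated at B_t = 64*exp(4*B_t)
  diffusion = (32*exp(4*x)) evaluated at B_t = 32*exp(4*B_t)
Therefore d(8*exp(4*B_t)) = (64*exp(4*B_t)) dt + (32*exp(4*B_t)) dB_t.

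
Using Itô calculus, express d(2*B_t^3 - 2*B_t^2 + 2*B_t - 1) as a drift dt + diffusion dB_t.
d(2*B_t^3 - 2*B_t^2 + 2*B_t - 1) = (6*B_t - 2) dt + (6*B_t^2 - 4*B_t + 2) dB_t

Itô's formula for f(B_t) gives d f(B_t) = f'(B_t) dB_t + (1/2) f''(B_t) dt. Compute derivatives of f(x) = 2*x^3 - 2*x^2 + 2*x - 1:
  f'(x)  = 6*x^2 - 4*x + 2
  f''(x) = 12*x - 4
Substitute x = B_t and multiply the f'' term by 1/2:
  drift     = (1/2) * (12*x - 4) evaluated at B_t = 6*B_t - 2
  diffusion = (6*x^2 - 4*x + 2) evaluated at B_t = 6*B_t^2 - 4*B_t + 2
Therefore d(2*B_t^3 - 2*B_t^2 + 2*B_t - 1) = (6*B_t - 2) dt + (6*B_t^2 - 4*B_t + 2) dB_t.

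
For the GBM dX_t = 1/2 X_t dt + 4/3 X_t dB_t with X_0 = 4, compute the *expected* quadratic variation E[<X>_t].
E[<X>_t] = 256*exp(25*t/9)/25 - 256/25

<X>_t = int_0^t ((4/3) * X_s)^2 ds. Taking expectation inside the integral: E[<X>_t] = (4/3)^2 * int_0^t E[X_s^2] ds. For GBM, E[X_s^2] = x_0^2 * exp((2 mu + sigma^2) s). Integrating:
  E[<X>_t] = (4/3)^2 * 4^2 * (exp((2*(1/2) + (4/3)^2) t) - 1) / (2*(1/2) + (4/3)^2)
           = (4/3)^2 * 4^2 * (exp((25/9) t) - 1) / (25/9) = 256*exp(25*t/9)/25 - 256/25.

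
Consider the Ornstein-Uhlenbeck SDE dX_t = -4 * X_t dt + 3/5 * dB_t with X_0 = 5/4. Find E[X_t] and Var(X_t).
E[X_t] = 5*exp(-4*t)/4; Var(X_t) = 9/200 - 9*exp(-8*t)/200

The OU SDE dX = -theta X dt + sigma dB admits the integrating factor exp(theta t): d(exp(theta t) X_t) = sigma exp(theta t) dB_t. Integrating from 0 to t:
  X_t = x_0 * exp(-theta t) + sigma * int_0^t exp(-theta (t-s)) dB_s.
The Itô integral has mean 0 and (by the Itô isometry) variance sigma^2 * int_0^t exp(-2 theta (t - s)) ds = sigma^2 * (1 - exp(-2 theta t)) / (2 theta).
With theta = 4, sigma = 3/5, x_0 = 5/4:
  E[X_t] = 5/4 * exp(-4 t) = 5*exp(-4*t)/4
  Var(X_t) = (3/5)^2 * (1 - exp(-2*4 t)) / (2 * 4) = 9/200 - 9*exp(-8*t)/200.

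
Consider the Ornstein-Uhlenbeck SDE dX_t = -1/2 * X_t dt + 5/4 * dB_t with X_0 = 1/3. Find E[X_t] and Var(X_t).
E[X_t] = exp(-t/2)/3; Var(X_t) = 25/16 - 25*exp(-t)/16

The OU SDE dX = -theta X dt + sigma dB admits the integrating factor exp(theta t): d(exp(theta t) X_t) = sigma exp(theta t) dB_t. Integrating from 0 to t:
  X_t = x_0 * exp(-theta t) + sigma * int_0^t exp(-theta (t-s)) dB_s.
The Itô integral has mean 0 and (by the Itô isometry) variance sigma^2 * int_0^t exp(-2 theta (t - s)) ds = sigma^2 * (1 - exp(-2 theta t)) / (2 theta).
With theta = 1/2, sigma = 5/4, x_0 = 1/3:
  E[X_t] = 1/3 * exp(-1/2 t) = exp(-t/2)/3
  Var(X_t) = (5/4)^2 * (1 - exp(-2*1/2 t)) / (2 * 1/2) = 25/16 - 25*exp(-t)/16.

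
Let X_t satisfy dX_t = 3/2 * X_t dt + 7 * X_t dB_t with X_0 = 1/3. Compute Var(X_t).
Var(X_t) = (exp(49*t) - 1)*exp(3*t)/9

For GBM dX = mu X dt + sigma X dB with X_0 = x_0, apply Itô to Y = log X: dY = (mu - sigma^2/2) dt + sigma dB, so Y_t = log(x_0) + (mu - sigma^2/2) t + sigma B_t and hence X_t = x_0 * exp((mu - sigma^2/2) t + sigma B_t).
With mu = 3/2, sigma = 7, x_0 = 1/3, this gives:
  X_t = 1/3 * exp((-23) * t + (7) * B_t).
Since sigma*B_t ~ Normal(0, sigma^2 t), E[exp(sigma*B_t)] = exp(sigma^2 t / 2); so E[X_t] = x_0 * exp((mu - sigma^2/2) t) * exp(sigma^2 t / 2) = x_0 * exp(mu t) = exp(3*t/2)/3.
Var(X_t) = E[X_t^2] - (E[X_t])^2 = x_0^2 * exp(2 mu t) * (exp(sigma^2 t) - 1) = (exp(49*t) - 1)*exp(3*t)/9.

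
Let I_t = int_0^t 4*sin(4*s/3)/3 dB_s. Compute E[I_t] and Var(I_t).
E[I_t] = 0; Var(I_t) = 8*t/9 - 2*sin(4*t/3)*cos(4*t/3)/3

The Itô integral of a deterministic integrand f(s) has mean 0 because each increment f(s) * (B_{s+ds} - B_s) has mean 0. By the Itô isometry:
  Var( int_0^t f(s) dB_s ) = E[ (int_0^t f(s) dB_s)^2 ] = int_0^t f(s)^2 ds.
Here f(s) = 4*sin(4*s/3)/3, so f(s)^2 = 16*sin(4*s/3)^2/9. Integrate:
  int_0^t (16*sin(4*s/3)^2/9) ds = 8*t/9 - 2*sin(4*t/3)*cos(4*t/3)/3.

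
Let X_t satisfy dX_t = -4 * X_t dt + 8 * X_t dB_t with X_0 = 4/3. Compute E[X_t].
E[X_t] = 4*exp(-4*t)/3

For GBM dX = mu X dt + sigma X dB with X_0 = x_0, apply Itô to Y = log X: dY = (mu - sigma^2/2) dt + sigma dB, so Y_t = log(x_0) + (mu - sigma^2/2) t + sigma B_t and hence X_t = x_0 * exp((mu - sigma^2/2) t + sigma B_t).
With mu = -4, sigma = 8, x_0 = 4/3, this gives:
  X_t = 4/3 * exp((-36) * t + (8) * B_t).
Since sigma*B_t ~ Normal(0, sigma^2 t), E[exp(sigma*B_t)] = exp(sigma^2 t / 2); so E[X_t] = x_0 * exp((mu - sigma^2/2) t) * exp(sigma^2 t / 2) = x_0 * exp(mu t) = 4*exp(-4*t)/3.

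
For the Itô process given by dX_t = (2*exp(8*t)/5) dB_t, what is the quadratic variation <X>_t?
<X>_t = exp(16*t)/100 - 1/100

For an Itô process dX_t = a(t) dt + b(t) dB_t, the quadratic variation is <X>_t = int_0^t b(s)^2 ds (the drift term does not contribute). Here b(s) = 2*exp(8*s)/5, so
  b(s)^2 = 4*exp(16*s)/25.
Integrating from 0 to t:
  <X>_t = int_0^t (4*exp(16*s)/25) ds = exp(16*t)/100 - 1/100.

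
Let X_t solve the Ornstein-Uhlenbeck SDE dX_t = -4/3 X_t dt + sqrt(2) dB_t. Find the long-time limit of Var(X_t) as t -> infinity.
lim Var(X_t) = 3/4

The OU SDE dX = -theta X dt + sigma dB admits the integrating factor exp(theta t): d(exp(theta t) X_t) = sigma exp(theta t) dB_t. Integrating from 0 to t gives X_t = x_0 * exp(-theta t) + sigma * int_0^t exp(-theta (t-s)) dB_s for any initial x_0. The Itô integral has variance (by the Itô isometry) sigma^2 * int_0^t exp(-2 theta (t - s)) ds = sigma^2 * (1 - exp(-2 theta t)) / (2 theta), independent of x_0.
With theta = 4/3, sigma = sqrt(2):
  Var(X_t) = (sqrt(2))^2 * (1 - exp(-2*4/3 t)) / (2 * 4/3) = 3/4 - 3*exp(-8*t/3)/4.
As t -> infinity, exp(-2*4/3 t) -> 0, so the stationary variance is sigma^2 / (2 theta) = 3/4.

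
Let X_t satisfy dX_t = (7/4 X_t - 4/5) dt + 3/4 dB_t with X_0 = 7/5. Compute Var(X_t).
Var(X_t) = 9*exp(7*t/2)/56 - 9/56

The variance V(t) = Var(X_t) satisfies V'(t) = 2 a V(t) + c^2 with V(0) = 0 (drift coefficient is linear in X, diffusion is constant). With a = 7/4, c = 3/4, the solution is
  V(t) = (c^2 / (2 a)) * (exp(2 a t) - 1)
       = ((3/4)^2 / (2*(7/4))) * (exp((7/2) t) - 1)
       = 9*exp(7*t/2)/56 - 9/56.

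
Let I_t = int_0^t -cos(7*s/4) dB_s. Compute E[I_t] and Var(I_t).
E[I_t] = 0; Var(I_t) = t/2 + sin(7*t/2)/7

The Itô integral of a deterministic integrand f(s) has mean 0 because each increment f(s) * (B_{s+ds} - B_s) has mean 0. By the Itô isometry:
  Var( int_0^t f(s) dB_s ) = E[ (int_0^t f(s) dB_s)^2 ] = int_0^t f(s)^2 ds.
Here f(s) = -cos(7*s/4), so f(s)^2 = cos(7*s/4)^2. Integrate:
  int_0^t (cos(7*s/4)^2) ds = t/2 + sin(7*t/2)/7.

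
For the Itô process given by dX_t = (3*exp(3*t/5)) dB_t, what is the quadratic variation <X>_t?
<X>_t = 15*exp(6*t/5)/2 - 15/2

For an Itô process dX_t = a(t) dt + b(t) dB_t, the quadratic variation is <X>_t = int_0^t b(s)^2 ds (the drift term does not contribute). Here b(s) = 3*exp(3*s/5), so
  b(s)^2 = 9*exp(6*s/5).
Integrating from 0 to t:
  <X>_t = int_0^t (9*exp(6*s/5)) ds = 15*exp(6*t/5)/2 - 15/2.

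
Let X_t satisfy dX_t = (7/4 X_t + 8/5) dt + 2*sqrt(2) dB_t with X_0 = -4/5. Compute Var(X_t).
Var(X_t) = 16*exp(7*t/2)/7 - 16/7

The variance V(t) = Var(X_t) satisfies V'(t) = 2 a V(t) + c^2 with V(0) = 0 (drift coefficient is linear in X, diffusion is constant). With a = 7/4, c = 2*sqrt(2), the solution is
  V(t) = (c^2 / (2 a)) * (exp(2 a t) - 1)
       = ((2*sqrt(2))^2 / (2*(7/4))) * (exp((7/2) t) - 1)
       = 16*exp(7*t/2)/7 - 16/7.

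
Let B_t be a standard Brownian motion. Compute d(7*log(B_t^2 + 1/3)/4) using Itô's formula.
d(7*log(B_t^2 + 1/3)/4) = (21*(1 - 3*B_t^2)/(4*(3*B_t^2 + 1)^2)) dt + (21*B_t/(2*(3*B_t^2 + 1))) dB_t

Itô's formula for f(B_t) gives d f(B_t) = f'(B_t) dB_t + (1/2) f''(B_t) dt. Compute derivatives of f(x) = 7*log(x^2 + 1/3)/4:
  f'(x)  = 21*x/(2*(3*x^2 + 1))
  f''(x) = 21*(1 - 3*x^2)/(2*(3*x^2 + 1)^2)
Substitute x = B_t and multiply the f'' term by 1/2:
  drift     = (1/2) * (21*(1 - 3*x^2)/(2*(3*x^2 + 1)^2)) evaluated at B_t = 21*(1 - 3*B_t^2)/(4*(3*B_t^2 + 1)^2)
  diffusion = (21*x/(2*(3*x^2 + 1))) evaluated at B_t = 21*B_t/(2*(3*B_t^2 + 1))
Therefore d(7*log(B_t^2 + 1/3)/4) = (21*(1 - 3*B_t^2)/(4*(3*B_t^2 + 1)^2)) dt + (21*B_t/(2*(3*B_t^2 + 1))) dB_t.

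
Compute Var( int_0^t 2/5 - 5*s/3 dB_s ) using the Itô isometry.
Var = t*(625*t^2 - 450*t + 108)/675

The Itô integral of a deterministic integrand f(s) has mean 0 because each increment f(s) * (B_{s+ds} - B_s) has mean 0. By the Itô isometry:
  Var( int_0^t f(s) dB_s ) = E[ (int_0^t f(s) dB_s)^2 ] = int_0^t f(s)^2 ds.
Here f(s) = 2/5 - 5*s/3, so f(s)^2 = (25*s - 6)^2/225. Integrate:
  int_0^t ((25*s - 6)^2/225) ds = t*(625*t^2 - 450*t + 108)/675.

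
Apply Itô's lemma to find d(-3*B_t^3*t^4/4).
d(-3*B_t^3*t^4/4) = (3*B_t*t^3*(-4*B_t^2 - 3*t)/4) dt + (-9*B_t^2*t^4/4) dB_t

Itô's formula for f(t, x): d f(t, B_t) = (f_t + (1/2) f_xx) dt + f_x dB_t. Compute partials of f(t, x) = -3*t^4*x^3/4:
  f_t(t,x)  = -3*t^3*x^3
  f_x(t,x)  = -9*t^4*x^2/4
  f_xx(t,x) = -9*t^4*x/2
Assemble drift = f_t + (1/2) f_xx = 3*t^3*x*(-3*t - 4*x^2)/4 and diffusion = f_x = -9*t^4*x^2/4. Substituting x = B_t:
  d(-3*B_t^3*t^4/4) = (3*B_t*t^3*(-4*B_t^2 - 3*t)/4) dt + (-9*B_t^2*t^4/4) dB_t.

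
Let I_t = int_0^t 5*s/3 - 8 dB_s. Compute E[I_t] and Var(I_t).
E[I_t] = 0; Var(I_t) = t*(25*t^2 - 360*t + 1728)/27

The Itô integral of a deterministic integrand f(s) has mean 0 because each increment f(s) * (B_{s+ds} - B_s) has mean 0. By the Itô isometry:
  Var( int_0^t f(s) dB_s ) = E[ (int_0^t f(s) dB_s)^2 ] = int_0^t f(s)^2 ds.
Here f(s) = 5*s/3 - 8, so f(s)^2 = (5*s - 24)^2/9. Integrate:
  int_0^t ((5*s - 24)^2/9) ds = t*(25*t^2 - 360*t + 1728)/27.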